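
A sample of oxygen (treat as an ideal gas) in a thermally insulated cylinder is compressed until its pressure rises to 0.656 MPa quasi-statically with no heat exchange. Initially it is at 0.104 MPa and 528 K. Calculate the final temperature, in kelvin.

T₂ ≈ 894 K

Along an adiabat T P^((1−γ)/γ) is constant, so T₂ = T₁ (P₂/P₁)^((γ−1)/γ).
For a diatomic ideal gas γ = 7/5, so (γ−1)/γ = 2/7.
T₂ = 528 × (0.656/0.104)^(2/7) = 893.7 K.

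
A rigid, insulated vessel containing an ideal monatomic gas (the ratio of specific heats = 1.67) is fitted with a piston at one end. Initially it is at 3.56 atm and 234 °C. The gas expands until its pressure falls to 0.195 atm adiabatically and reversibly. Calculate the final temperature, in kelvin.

T₂ ≈ 158 K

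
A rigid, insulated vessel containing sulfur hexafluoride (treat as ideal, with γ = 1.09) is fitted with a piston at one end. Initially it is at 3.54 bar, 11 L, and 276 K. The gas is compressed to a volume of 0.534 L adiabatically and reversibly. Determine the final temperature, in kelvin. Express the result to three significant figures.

For a reversible adiabat TV^(γ−1) is constant, so T₂ = T₁ (V₁/V₂)^(γ−1).
T₂ = 276 × (11/0.534)^(0.09) = 362.4 K.

T₂ ≈ 362 K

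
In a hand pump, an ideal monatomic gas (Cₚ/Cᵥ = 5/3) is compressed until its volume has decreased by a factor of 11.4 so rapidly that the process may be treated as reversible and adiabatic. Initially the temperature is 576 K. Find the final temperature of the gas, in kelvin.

For a reversible adiabat TV^(γ−1) is constant, so T₂ = T₁ (V₁/V₂)^(γ−1).
T₂ = 576 × 11.4^(2/3) = 2918 K.

T₂ ≈ 2920 K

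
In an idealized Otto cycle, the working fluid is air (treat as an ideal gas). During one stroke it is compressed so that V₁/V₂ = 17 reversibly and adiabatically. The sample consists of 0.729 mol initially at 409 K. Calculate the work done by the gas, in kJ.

For a reversible adiabat TV^(γ−1) is constant, so T₂ = T₁ (V₁/V₂)^(γ−1).
γ = 7/5 for a diatomic ideal gas, so γ−1 = 2/5.
T₂ = 409 × 17^(2/5) = 1270 K.
Q = 0, so ΔU = W_on_gas = nCᵥΔT with Cᵥ = R/(γ−1) = 20.79 J/(mol·K).
ΔU = 0.729 × 20.79 × (1270 − 409) = 13050 J.
Work done by the gas = −ΔU = -13050 J.

W ≈ -13.1 kJ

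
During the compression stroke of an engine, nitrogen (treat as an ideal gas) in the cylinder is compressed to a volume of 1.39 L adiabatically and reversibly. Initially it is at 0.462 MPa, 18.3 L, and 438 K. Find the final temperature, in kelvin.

T₂ ≈ 1230 K

For a reversible adiabat TV^(γ−1) is constant, so T₂ = T₁ (V₁/V₂)^(γ−1).
γ = 7/5 for a diatomic ideal gas.
T₂ = 438 × (18.3/1.39)^(2/5) = 1228 K.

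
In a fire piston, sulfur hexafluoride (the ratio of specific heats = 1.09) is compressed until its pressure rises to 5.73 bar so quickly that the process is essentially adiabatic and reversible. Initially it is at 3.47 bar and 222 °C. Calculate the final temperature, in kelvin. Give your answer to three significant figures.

Adiabatic: T₂/T₁ = (P₂/P₁)^((γ−1)/γ).
T₁ = 222 °C = 495.1 K.
T₂ = 495.1 × (5.73/3.47)^(0.0826) = 516.1 K.

T₂ ≈ 516 K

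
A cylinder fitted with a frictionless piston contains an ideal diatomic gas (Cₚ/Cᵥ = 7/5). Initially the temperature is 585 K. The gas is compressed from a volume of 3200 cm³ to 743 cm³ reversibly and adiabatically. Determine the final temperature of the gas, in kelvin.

T₂ ≈ 1050 K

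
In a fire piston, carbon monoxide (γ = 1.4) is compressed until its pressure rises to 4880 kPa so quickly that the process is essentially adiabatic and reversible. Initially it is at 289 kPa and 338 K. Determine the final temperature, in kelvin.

T₂ ≈ 758 K

Adiabatic: T₂/T₁ = (P₂/P₁)^((γ−1)/γ).
T₂ = 338 × (4880/289)^(0.286) = 757.9 K.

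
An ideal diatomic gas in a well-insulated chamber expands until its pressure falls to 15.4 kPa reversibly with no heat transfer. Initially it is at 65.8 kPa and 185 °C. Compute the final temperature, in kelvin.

Along an adiabat T P^((1−γ)/γ) is constant, so T₂ = T₁ (P₂/P₁)^((γ−1)/γ).
For a diatomic ideal gas γ = 7/5, so (γ−1)/γ = 2/7.
T₁ = 185 °C = 458.1 K.
T₂ = 458.1 × (15.4/65.8)^(2/7) = 302.6 K.

T₂ ≈ 303 K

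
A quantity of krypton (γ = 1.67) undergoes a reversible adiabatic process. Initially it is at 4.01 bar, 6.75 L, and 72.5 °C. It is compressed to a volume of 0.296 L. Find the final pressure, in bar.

P₂ ≈ 743 bar

Adiabatic: P₁V₁^γ = P₂V₂^γ ⇒ P₂ = P₁ (V₁/V₂)^γ.
P₂ = 4.01 × (6.75/0.296)^(1.67) = 743.1 bar.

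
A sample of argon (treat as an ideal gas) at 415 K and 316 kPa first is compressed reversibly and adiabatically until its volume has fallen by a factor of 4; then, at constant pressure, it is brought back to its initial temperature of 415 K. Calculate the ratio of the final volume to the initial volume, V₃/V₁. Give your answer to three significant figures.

For a monatomic ideal gas γ = 5/3.
Adiabatic step: V₂/V₁ = 0.25; T₂ = T₁·4^(2/3) = 1046 K.
Isobaric step: V₃/V₂ = T₃/T₂ = 415/1046.
V₃/V₁ = (V₂/V₁)(V₃/V₂) = 0.25 × (415/1046) = 0.09921.

V₃/V₁ ≈ 0.0992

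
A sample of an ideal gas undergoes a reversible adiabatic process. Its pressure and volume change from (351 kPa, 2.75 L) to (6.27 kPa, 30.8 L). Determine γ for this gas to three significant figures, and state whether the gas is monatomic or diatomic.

γ ≈ 1.67; monatomic

PV^γ = const ⇒ γ = ln(P₂/P₁) / ln(V₁/V₂).
γ = ln(6.27/351) / ln(2.75/30.8) = 1.666.
γ ≈ 1.67 is close to 5/3, so the gas is monatomic.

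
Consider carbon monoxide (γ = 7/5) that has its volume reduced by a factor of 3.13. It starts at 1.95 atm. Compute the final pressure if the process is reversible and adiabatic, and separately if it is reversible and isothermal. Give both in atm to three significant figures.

adiabatic: 9.63 atm; isothermal: 6.10 atm

Isothermal: P₂ = P₁(V₁/V₂) = 1.95×3.13 = 6.103 atm.
Adiabatic: P₂ = P₁(V₁/V₂)^γ = 1.95×3.13^(7/5) = 9.634 atm.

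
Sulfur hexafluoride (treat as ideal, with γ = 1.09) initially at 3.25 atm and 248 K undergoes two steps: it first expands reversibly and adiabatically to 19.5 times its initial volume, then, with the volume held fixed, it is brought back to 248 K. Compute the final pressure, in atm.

P₃ ≈ 0.167 atm

Adiabatic step (PV^γ = const): P₂ = 3.25×(1/19.5)^(1.09) = 0.1276 atm; T₂ = 248×(1/19.5)^(0.09) = 189.8 K.
Isochoric: P₃ = P₂(T₃/T₂) = 0.1276 × (248/189.8) = 0.1667 atm.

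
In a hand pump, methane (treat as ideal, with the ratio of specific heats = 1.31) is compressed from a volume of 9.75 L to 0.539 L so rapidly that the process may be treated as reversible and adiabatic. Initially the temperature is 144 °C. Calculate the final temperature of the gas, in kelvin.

Adiabatic: T₁V₁^(γ−1) = T₂V₂^(γ−1) ⇒ T₂ = T₁ (V₁/V₂)^(γ−1).
T₁ = 144 °C = 417.1 K.
T₂ = 417.1 × (9.75/0.539)^(0.31) = 1024 K.

T₂ ≈ 1020 K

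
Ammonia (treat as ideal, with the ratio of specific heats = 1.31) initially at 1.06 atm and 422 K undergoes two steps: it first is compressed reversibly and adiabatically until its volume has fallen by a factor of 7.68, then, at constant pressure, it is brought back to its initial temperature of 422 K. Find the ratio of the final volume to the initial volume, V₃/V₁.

Adiabatic step: V₂/V₁ = 0.1302; T₂ = T₁·7.68^(0.31) = 793.9 K.
Isobaric step: V₃/V₂ = T₃/T₂ = 422/793.9.
V₃/V₁ = (V₂/V₁)(V₃/V₂) = 0.1302 × (422/793.9) = 0.06921.

V₃/V₁ ≈ 0.0692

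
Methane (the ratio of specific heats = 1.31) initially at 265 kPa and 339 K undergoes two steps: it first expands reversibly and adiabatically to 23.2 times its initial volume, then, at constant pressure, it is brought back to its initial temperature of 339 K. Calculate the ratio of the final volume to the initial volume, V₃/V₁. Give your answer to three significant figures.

Adiabatic step: V₂/V₁ = 23.2; T₂ = T₁·(1/23.2)^(0.31) = 127.9 K.
Isobaric step: V₃/V₂ = T₃/T₂ = 339/127.9.
V₃/V₁ = (V₂/V₁)(V₃/V₂) = 23.2 × (339/127.9) = 61.49.

V₃/V₁ ≈ 61.5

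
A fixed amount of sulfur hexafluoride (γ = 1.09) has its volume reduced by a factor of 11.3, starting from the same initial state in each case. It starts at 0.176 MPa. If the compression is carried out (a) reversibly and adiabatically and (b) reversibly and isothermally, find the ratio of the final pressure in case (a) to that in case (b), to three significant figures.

P_adiabatic / P_isothermal ≈ 1.24

Isothermal: P_b = P₁(V₁/V₂) = 0.176×11.3.
Adiabatic: P_a = P₁(V₁/V₂)^γ = 0.176×11.3^(1.09).
P_a/P_b = (V₁/V₂)^(γ−1) = 11.3^(0.09) = 1.244.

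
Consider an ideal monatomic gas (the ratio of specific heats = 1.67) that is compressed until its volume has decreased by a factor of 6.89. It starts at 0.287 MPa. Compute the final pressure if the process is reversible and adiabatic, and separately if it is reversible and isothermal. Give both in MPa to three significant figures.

adiabatic: 7.21 MPa; isothermal: 1.98 MPa

Isothermal: P₂ = P₁(V₁/V₂) = 0.287×6.89 = 1.977 MPa.
Adiabatic: P₂ = P₁(V₁/V₂)^γ = 0.287×6.89^(1.67) = 7.206 MPa.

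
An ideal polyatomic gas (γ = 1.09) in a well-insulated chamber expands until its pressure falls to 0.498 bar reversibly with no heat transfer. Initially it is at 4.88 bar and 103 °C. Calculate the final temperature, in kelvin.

T₂ ≈ 312 K

Adiabatic: T₂/T₁ = (P₂/P₁)^((γ−1)/γ).
T₁ = 103 °C = 376.1 K.
T₂ = 376.1 × (0.498/4.88)^(0.0826) = 311.5 K.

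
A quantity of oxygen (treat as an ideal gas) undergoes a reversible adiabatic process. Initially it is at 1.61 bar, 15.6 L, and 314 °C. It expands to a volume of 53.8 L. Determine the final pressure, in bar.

Since PV^γ is constant along a reversible adiabat, P₂ = P₁ (V₁/V₂)^γ.
γ = 7/5 for a diatomic ideal gas.
P₂ = 1.61 × (15.6/53.8)^(7/5) = 0.2845 bar.

P₂ ≈ 0.285 bar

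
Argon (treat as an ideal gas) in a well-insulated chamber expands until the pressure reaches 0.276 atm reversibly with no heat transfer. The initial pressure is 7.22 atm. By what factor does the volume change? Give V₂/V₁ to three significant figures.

From PV^γ = const, V₂/V₁ = (P₁/P₂)^(1/γ).
For a monatomic ideal gas γ = 5/3.
V₂/V₁ = (7.22/0.276)^(3/5) = 7.089.

V₂/V₁ ≈ 7.09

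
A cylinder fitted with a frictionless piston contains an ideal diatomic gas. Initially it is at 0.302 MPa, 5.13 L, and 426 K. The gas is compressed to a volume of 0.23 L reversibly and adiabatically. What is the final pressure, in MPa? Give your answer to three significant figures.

Since PV^γ is constant along a reversible adiabat, P₂ = P₁ (V₁/V₂)^γ.
γ = 7/5 for a diatomic ideal gas.
P₂ = 0.302 × (5.13/0.23)^(7/5) = 23.32 MPa.

P₂ ≈ 23.3 MPa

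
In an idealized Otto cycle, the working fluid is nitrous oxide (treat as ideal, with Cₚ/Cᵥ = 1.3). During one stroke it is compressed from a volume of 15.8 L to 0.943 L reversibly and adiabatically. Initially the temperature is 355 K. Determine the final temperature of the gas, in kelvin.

T₂ ≈ 827 K

For a reversible adiabat TV^(γ−1) is constant, so T₂ = T₁ (V₁/V₂)^(γ−1).
T₂ = 355 × (15.8/0.943)^(0.3) = 826.9 K.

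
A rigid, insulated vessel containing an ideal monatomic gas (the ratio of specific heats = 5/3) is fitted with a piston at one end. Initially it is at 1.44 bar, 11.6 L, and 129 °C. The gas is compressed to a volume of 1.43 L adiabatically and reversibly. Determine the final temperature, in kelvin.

For a reversible adiabat TV^(γ−1) is constant, so T₂ = T₁ (V₁/V₂)^(γ−1).
T₁ = 129 °C = 402.1 K.
T₂ = 402.1 × (11.6/1.43)^(2/3) = 1624 K.

T₂ ≈ 1620 K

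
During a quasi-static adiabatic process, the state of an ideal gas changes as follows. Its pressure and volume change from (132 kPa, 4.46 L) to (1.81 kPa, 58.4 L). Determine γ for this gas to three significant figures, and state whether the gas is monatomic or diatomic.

γ ≈ 1.67; monatomic

PV^γ = const ⇒ γ = ln(P₂/P₁) / ln(V₁/V₂).
γ = ln(1.81/132) / ln(4.46/58.4) = 1.668.
γ ≈ 1.67 is close to 5/3, so the gas is monatomic.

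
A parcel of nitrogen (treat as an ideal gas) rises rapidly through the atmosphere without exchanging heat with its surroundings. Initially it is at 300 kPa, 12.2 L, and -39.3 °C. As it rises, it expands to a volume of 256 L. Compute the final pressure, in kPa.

Since PV^γ is constant along a reversible adiabat, P₂ = P₁ (V₁/V₂)^γ.
γ = 7/5 for a diatomic ideal gas.
P₂ = 300 × (12.2/256)^(7/5) = 4.231 kPa.

P₂ ≈ 4.23 kPa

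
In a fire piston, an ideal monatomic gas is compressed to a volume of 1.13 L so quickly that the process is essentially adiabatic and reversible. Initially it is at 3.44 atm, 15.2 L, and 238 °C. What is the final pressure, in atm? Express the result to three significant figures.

P₂ ≈ 262 atm

Since PV^γ is constant along a reversible adiabat, P₂ = P₁ (V₁/V₂)^γ.
γ = 5/3 for a monatomic ideal gas.
P₂ = 3.44 × (15.2/1.13)^(5/3) = 261.7 atm.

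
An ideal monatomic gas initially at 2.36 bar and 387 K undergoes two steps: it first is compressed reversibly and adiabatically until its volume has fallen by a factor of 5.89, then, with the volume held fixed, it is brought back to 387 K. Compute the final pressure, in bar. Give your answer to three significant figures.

For a monatomic ideal gas γ = 5/3.
Adiabatic step (PV^γ = const): P₂ = 2.36×5.89^(5/3) = 45.34 bar; T₂ = 387×5.89^(2/3) = 1262 K.
Isochoric: P₃ = P₂(T₃/T₂) = 45.34 × (387/1262) = 13.9 bar.

P₃ ≈ 13.9 bar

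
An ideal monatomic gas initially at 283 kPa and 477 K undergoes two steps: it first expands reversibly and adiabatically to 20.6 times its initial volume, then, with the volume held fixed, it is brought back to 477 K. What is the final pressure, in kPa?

P₃ ≈ 13.7 kPa

For a monatomic ideal gas γ = 5/3.
Adiabatic step (PV^γ = const): P₂ = 283×(1/20.6)^(5/3) = 1.828 kPa; T₂ = 477×(1/20.6)^(2/3) = 63.48 K.
Isochoric: P₃ = P₂(T₃/T₂) = 1.828 × (477/63.48) = 13.74 kPa.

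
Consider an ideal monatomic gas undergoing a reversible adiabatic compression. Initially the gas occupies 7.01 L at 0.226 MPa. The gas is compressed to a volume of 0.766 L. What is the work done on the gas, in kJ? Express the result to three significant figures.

W ≈ 8.02 kJ

γ = 5/3 for a monatomic ideal gas.
P₂ = P₁(V₁/V₂)^γ = 0.226×(7.01/0.766)^(5/3) = 9.049 MPa.
For a reversible adiabat, W_by_gas = (P₁V₁ − P₂V₂)/(γ−1).
W_by = (226000×0.00701 − 9.049×10^6×0.000766) / (2/3) = -8021 J.
W_on_gas = −W_by = 8021 J.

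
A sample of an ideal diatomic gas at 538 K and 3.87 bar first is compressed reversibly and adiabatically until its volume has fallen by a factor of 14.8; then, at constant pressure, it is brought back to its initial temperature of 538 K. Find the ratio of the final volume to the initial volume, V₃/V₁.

For a diatomic ideal gas γ = 7/5.
Adiabatic step: V₂/V₁ = 0.06757; T₂ = T₁·14.8^(2/5) = 1581 K.
Isobaric step: V₃/V₂ = T₃/T₂ = 538/1581.
V₃/V₁ = (V₂/V₁)(V₃/V₂) = 0.06757 × (538/1581) = 0.023.

V₃/V₁ ≈ 0.0230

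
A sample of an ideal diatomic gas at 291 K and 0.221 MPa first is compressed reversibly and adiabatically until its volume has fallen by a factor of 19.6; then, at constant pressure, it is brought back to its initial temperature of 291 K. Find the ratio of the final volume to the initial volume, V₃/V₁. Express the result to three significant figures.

V₃/V₁ ≈ 0.0155

For a diatomic ideal gas γ = 7/5.
Adiabatic step: V₂/V₁ = 0.05102; T₂ = T₁·19.6^(2/5) = 956.7 K.
Isobaric step: V₃/V₂ = T₃/T₂ = 291/956.7.
V₃/V₁ = (V₂/V₁)(V₃/V₂) = 0.05102 × (291/956.7) = 0.01552.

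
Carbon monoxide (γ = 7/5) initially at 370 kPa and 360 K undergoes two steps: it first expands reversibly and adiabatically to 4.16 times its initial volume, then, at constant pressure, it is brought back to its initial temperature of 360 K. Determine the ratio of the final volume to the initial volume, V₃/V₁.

Adiabatic step: V₂/V₁ = 4.16; T₂ = T₁·(1/4.16)^(2/5) = 203.5 K.
Isobaric step: V₃/V₂ = T₃/T₂ = 360/203.5.
V₃/V₁ = (V₂/V₁)(V₃/V₂) = 4.16 × (360/203.5) = 7.358.

V₃/V₁ ≈ 7.36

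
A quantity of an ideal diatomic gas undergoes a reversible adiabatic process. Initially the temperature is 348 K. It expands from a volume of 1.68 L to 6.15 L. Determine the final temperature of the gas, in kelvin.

Adiabatic: T₁V₁^(γ−1) = T₂V₂^(γ−1) ⇒ T₂ = T₁ (V₁/V₂)^(γ−1).
For a diatomic ideal gas γ = 7/5, so γ−1 = 2/5.
T₂ = 348 × (1.68/6.15)^(2/5) = 207.1 K.

T₂ ≈ 207 K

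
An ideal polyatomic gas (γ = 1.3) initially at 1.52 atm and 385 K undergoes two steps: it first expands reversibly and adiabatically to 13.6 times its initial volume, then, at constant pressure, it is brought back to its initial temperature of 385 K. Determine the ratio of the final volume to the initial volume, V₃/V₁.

Adiabatic step: V₂/V₁ = 13.6; T₂ = T₁·(1/13.6)^(0.3) = 176 K.
Isobaric step: V₃/V₂ = T₃/T₂ = 385/176.
V₃/V₁ = (V₂/V₁)(V₃/V₂) = 13.6 × (385/176) = 29.76.

V₃/V₁ ≈ 29.8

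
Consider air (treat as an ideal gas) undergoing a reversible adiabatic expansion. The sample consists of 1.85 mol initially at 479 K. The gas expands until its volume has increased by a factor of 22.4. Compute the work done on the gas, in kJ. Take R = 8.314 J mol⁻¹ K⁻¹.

W ≈ -13.1 kJ

Adiabatic: T₁V₁^(γ−1) = T₂V₂^(γ−1) ⇒ T₂ = T₁ (V₁/V₂)^(γ−1).
γ = 7/5 for a diatomic ideal gas, so γ−1 = 2/5.
T₂ = 479 × (1/22.4)^(2/5) = 138.1 K.
Q = 0, so ΔU = W_on_gas = nCᵥΔT with Cᵥ = R/(γ−1) = 20.79 J/(mol·K).
ΔU = 1.85 × 20.79 × (138.1 − 479) = -13110 J.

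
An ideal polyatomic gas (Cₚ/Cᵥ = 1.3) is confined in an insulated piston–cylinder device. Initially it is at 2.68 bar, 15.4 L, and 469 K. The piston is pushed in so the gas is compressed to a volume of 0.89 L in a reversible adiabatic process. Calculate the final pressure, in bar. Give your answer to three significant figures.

Since PV^γ is constant along a reversible adiabat, P₂ = P₁ (V₁/V₂)^γ.
P₂ = 2.68 × (15.4/0.89)^(1.3) = 109.1 bar.

P₂ ≈ 109 bar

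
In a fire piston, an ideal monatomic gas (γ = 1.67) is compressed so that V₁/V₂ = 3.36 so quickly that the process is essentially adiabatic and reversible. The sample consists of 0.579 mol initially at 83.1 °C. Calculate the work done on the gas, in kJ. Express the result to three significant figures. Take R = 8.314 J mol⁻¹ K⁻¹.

Adiabatic: T₁V₁^(γ−1) = T₂V₂^(γ−1) ⇒ T₂ = T₁ (V₁/V₂)^(γ−1).
T₁ = 83.1 °C = 356.2 K.
T₂ = 356.2 × 3.36^(0.67) = 802.4 K.
Q = 0, so ΔU = W_on_gas = nCᵥΔT with Cᵥ = R/(γ−1) = 12.41 J/(mol·K).
ΔU = 0.579 × 12.41 × (802.4 − 356.2) = 3206 J.

W ≈ 3.21 kJ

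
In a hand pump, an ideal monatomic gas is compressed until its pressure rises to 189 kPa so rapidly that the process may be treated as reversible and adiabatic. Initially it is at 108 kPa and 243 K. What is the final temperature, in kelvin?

Along an adiabat T P^((1−γ)/γ) is constant, so T₂ = T₁ (P₂/P₁)^((γ−1)/γ).
For a monatomic ideal gas γ = 5/3, so (γ−1)/γ = 2/5.
T₂ = 243 × (189/108)^(2/5) = 304 K.

T₂ ≈ 304 K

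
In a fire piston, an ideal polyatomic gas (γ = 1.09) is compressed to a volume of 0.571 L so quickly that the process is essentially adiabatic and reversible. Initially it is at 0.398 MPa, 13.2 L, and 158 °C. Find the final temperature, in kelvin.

T₂ ≈ 572 K

For a reversible adiabat TV^(γ−1) is constant, so T₂ = T₁ (V₁/V₂)^(γ−1).
T₁ = 158 °C = 431.1 K.
T₂ = 431.1 × (13.2/0.571)^(0.09) = 572 K.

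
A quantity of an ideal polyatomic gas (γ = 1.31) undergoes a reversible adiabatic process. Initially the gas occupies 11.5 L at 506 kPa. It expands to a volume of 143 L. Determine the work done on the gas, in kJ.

P₂ = P₁(V₁/V₂)^γ = 506×(11.5/143)^(1.31) = 18.63 kPa.
For a reversible adiabat, W_by_gas = (P₁V₁ − P₂V₂)/(γ−1).
W_by = (506000×0.0115 − 18630×0.143) / (0.31) = 10180 J.
W_on_gas = −W_by = -10180 J.

W ≈ -10.2 kJ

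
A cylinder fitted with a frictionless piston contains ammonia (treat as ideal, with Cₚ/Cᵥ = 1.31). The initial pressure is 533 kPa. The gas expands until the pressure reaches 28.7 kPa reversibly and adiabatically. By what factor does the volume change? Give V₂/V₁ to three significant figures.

V₂/V₁ ≈ 9.30

From PV^γ = const, V₂/V₁ = (P₁/P₂)^(1/γ).
V₂/V₁ = (533/28.7)^(0.763) = 9.302.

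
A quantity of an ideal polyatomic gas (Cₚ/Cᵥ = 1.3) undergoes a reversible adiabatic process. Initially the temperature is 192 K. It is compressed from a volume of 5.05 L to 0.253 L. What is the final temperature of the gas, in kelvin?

T₂ ≈ 471 K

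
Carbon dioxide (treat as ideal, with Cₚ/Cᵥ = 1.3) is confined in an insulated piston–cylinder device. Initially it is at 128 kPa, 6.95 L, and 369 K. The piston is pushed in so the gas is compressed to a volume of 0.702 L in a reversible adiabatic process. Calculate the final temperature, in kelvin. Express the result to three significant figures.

For a reversible adiabat TV^(γ−1) is constant, so T₂ = T₁ (V₁/V₂)^(γ−1).
T₂ = 369 × (6.95/0.702)^(0.3) = 734 K.

T₂ ≈ 734 K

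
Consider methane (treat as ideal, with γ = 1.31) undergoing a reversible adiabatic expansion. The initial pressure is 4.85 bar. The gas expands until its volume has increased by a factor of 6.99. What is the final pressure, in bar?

Adiabatic: P₁V₁^γ = P₂V₂^γ ⇒ P₂ = P₁ (V₁/V₂)^γ.
P₂ = 4.85 × (1/6.99)^(1.31) = 0.3797 bar.

P₂ ≈ 0.380 bar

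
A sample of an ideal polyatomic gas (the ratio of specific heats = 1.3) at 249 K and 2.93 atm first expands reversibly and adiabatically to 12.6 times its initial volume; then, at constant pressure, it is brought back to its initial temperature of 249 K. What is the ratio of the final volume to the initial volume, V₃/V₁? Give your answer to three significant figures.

V₃/V₁ ≈ 26.9

Adiabatic step: V₂/V₁ = 12.6; T₂ = T₁·(1/12.6)^(0.3) = 116.4 K.
Isobaric step: V₃/V₂ = T₃/T₂ = 249/116.4.
V₃/V₁ = (V₂/V₁)(V₃/V₂) = 12.6 × (249/116.4) = 26.95.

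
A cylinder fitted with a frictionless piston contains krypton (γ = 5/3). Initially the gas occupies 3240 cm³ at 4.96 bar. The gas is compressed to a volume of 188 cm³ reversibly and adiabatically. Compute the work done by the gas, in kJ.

W ≈ -13.7 kJ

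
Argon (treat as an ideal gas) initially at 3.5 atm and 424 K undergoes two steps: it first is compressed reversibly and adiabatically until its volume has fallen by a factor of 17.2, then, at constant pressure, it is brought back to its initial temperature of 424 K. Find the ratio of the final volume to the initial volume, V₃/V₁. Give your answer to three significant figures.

For a monatomic ideal gas γ = 5/3.
Adiabatic step: V₂/V₁ = 0.05814; T₂ = T₁·17.2^(2/3) = 2825 K.
Isobaric step: V₃/V₂ = T₃/T₂ = 424/2825.
V₃/V₁ = (V₂/V₁)(V₃/V₂) = 0.05814 × (424/2825) = 0.008725.

V₃/V₁ ≈ 0.00873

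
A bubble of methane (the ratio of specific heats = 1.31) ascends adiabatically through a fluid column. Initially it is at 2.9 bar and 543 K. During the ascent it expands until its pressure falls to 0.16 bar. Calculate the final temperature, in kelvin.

T₂ ≈ 274 K

Along an adiabat T P^((1−γ)/γ) is constant, so T₂ = T₁ (P₂/P₁)^((γ−1)/γ).
T₂ = 543 × (0.16/2.9)^(0.237) = 273.6 K.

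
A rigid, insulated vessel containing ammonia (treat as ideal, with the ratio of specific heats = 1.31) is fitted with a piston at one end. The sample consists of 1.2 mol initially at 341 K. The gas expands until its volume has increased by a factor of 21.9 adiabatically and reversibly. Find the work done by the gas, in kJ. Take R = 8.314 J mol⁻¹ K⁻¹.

Adiabatic: T₁V₁^(γ−1) = T₂V₂^(γ−1) ⇒ T₂ = T₁ (V₁/V₂)^(γ−1).
T₂ = 341 × (1/21.9)^(0.31) = 131 K.
Q = 0, so ΔU = W_on_gas = nCᵥΔT with Cᵥ = R/(γ−1) = 26.82 J/(mol·K).
ΔU = 1.2 × 26.82 × (131 − 341) = -6759 J.
Work done by the gas = −ΔU = 6759 J.

W ≈ 6.76 kJ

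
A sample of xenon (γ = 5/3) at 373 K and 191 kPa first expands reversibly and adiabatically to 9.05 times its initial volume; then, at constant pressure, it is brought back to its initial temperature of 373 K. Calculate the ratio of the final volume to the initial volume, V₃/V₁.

Adiabatic step: V₂/V₁ = 9.05; T₂ = T₁·(1/9.05)^(2/3) = 85.89 K.
Isobaric step: V₃/V₂ = T₃/T₂ = 373/85.89.
V₃/V₁ = (V₂/V₁)(V₃/V₂) = 9.05 × (373/85.89) = 39.3.

V₃/V₁ ≈ 39.3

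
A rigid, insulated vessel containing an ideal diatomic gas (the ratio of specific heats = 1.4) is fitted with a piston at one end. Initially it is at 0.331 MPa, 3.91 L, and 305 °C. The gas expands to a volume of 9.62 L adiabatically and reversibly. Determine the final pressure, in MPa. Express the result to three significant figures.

P₂ ≈ 0.0938 MPa

Since PV^γ is constant along a reversible adiabat, P₂ = P₁ (V₁/V₂)^γ.
P₂ = 0.331 × (3.91/9.62)^(1.4) = 0.09385 MPa.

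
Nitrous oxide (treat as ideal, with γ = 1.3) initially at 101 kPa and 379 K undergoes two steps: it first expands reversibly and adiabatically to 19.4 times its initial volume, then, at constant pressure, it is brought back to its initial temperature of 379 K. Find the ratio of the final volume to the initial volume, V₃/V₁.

Adiabatic step: V₂/V₁ = 19.4; T₂ = T₁·(1/19.4)^(0.3) = 155.7 K.
Isobaric step: V₃/V₂ = T₃/T₂ = 379/155.7.
V₃/V₁ = (V₂/V₁)(V₃/V₂) = 19.4 × (379/155.7) = 47.22.

V₃/V₁ ≈ 47.2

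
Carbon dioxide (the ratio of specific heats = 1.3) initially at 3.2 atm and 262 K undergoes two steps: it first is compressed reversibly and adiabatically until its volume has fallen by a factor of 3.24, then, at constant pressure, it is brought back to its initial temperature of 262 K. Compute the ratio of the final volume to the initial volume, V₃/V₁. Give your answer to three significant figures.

V₃/V₁ ≈ 0.217

Adiabatic step: V₂/V₁ = 0.3086; T₂ = T₁·3.24^(0.3) = 372.8 K.
Isobaric step: V₃/V₂ = T₃/T₂ = 262/372.8.
V₃/V₁ = (V₂/V₁)(V₃/V₂) = 0.3086 × (262/372.8) = 0.2169.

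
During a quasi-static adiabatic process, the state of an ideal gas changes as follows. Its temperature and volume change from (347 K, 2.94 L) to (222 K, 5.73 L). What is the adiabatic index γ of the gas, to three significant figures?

TV^(γ−1) = const ⇒ γ − 1 = ln(T₂/T₁) / ln(V₁/V₂).
γ = 1 + ln(222/347) / ln(2.94/5.73) = 1.669.

γ ≈ 1.67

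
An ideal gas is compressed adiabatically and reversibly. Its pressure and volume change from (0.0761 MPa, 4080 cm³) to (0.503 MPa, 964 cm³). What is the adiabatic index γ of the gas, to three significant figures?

PV^γ = const ⇒ γ = ln(P₂/P₁) / ln(V₁/V₂).
γ = ln(0.503/0.0761) / ln(4080/964) = 1.309.

γ ≈ 1.31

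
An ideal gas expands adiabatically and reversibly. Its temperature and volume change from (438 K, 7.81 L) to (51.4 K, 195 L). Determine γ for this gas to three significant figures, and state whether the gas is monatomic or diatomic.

γ ≈ 1.67; monatomic

TV^(γ−1) = const ⇒ γ − 1 = ln(T₂/T₁) / ln(V₁/V₂).
γ = 1 + ln(51.4/438) / ln(7.81/195) = 1.666.
γ ≈ 1.67 is close to 5/3, so the gas is monatomic.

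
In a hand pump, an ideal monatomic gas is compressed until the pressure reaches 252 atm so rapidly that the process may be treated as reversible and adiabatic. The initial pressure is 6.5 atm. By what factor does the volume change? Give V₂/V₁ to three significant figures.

From PV^γ = const, V₂/V₁ = (P₁/P₂)^(1/γ).
For a monatomic ideal gas γ = 5/3.
V₂/V₁ = (6.5/252)^(3/5) = 0.1114.

V₂/V₁ ≈ 0.111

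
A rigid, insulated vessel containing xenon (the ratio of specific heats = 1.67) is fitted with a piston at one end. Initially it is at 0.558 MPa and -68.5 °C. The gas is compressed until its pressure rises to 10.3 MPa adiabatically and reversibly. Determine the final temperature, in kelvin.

T₂ ≈ 659 K

Adiabatic: T₂/T₁ = (P₂/P₁)^((γ−1)/γ).
T₁ = -68.5 °C = 204.6 K.
T₂ = 204.6 × (10.3/0.558)^(0.401) = 659.2 K.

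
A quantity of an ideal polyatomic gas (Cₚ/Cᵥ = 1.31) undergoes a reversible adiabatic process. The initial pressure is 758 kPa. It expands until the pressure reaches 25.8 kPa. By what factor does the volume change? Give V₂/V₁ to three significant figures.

V₂/V₁ ≈ 13.2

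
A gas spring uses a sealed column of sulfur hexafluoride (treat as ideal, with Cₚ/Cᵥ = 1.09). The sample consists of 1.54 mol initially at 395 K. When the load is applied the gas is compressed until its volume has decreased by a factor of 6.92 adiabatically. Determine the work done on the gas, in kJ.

W ≈ 10.7 kJ

Adiabatic: T₁V₁^(γ−1) = T₂V₂^(γ−1) ⇒ T₂ = T₁ (V₁/V₂)^(γ−1).
T₂ = 395 × 6.92^(0.09) = 470.1 K.
Q = 0, so ΔU = W_on_gas = nCᵥΔT with Cᵥ = R/(γ−1) = 92.38 J/(mol·K).
ΔU = 1.54 × 92.38 × (470.1 − 395) = 10690 J.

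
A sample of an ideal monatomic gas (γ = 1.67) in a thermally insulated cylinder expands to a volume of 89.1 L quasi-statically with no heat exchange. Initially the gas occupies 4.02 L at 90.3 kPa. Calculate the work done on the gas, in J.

W ≈ -474 J

P₂ = P₁(V₁/V₂)^γ = 90.3×(4.02/89.1)^(1.67) = 0.511 kPa.
For a reversible adiabat, W_by_gas = (P₁V₁ − P₂V₂)/(γ−1).
W_by = (90300×0.00402 − 511×0.0891) / (0.67) = 473.8 J.
W_on_gas = −W_by = -473.8 J.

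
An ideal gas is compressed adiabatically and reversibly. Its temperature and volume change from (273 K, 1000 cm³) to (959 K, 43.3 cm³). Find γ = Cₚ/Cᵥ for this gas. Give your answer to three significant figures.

γ ≈ 1.40

TV^(γ−1) = const ⇒ γ − 1 = ln(T₂/T₁) / ln(V₁/V₂).
γ = 1 + ln(959/273) / ln(1000/43.3) = 1.4.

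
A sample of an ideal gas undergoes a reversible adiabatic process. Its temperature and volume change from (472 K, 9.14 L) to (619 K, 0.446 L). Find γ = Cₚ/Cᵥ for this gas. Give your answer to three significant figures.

TV^(γ−1) = const ⇒ γ − 1 = ln(T₂/T₁) / ln(V₁/V₂).
γ = 1 + ln(619/472) / ln(9.14/0.446) = 1.09.

γ ≈ 1.09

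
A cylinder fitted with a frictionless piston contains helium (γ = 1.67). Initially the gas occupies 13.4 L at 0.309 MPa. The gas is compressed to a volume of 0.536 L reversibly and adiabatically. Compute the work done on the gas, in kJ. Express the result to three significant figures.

W ≈ 47.2 kJ

P₂ = P₁(V₁/V₂)^γ = 0.309×(13.4/0.536)^(1.67) = 66.76 MPa.
For a reversible adiabat, W_by_gas = (P₁V₁ − P₂V₂)/(γ−1).
W_by = (309000×0.0134 − 6.676×10^7×0.000536) / (0.67) = -47230 J.
W_on_gas = −W_by = 47230 J.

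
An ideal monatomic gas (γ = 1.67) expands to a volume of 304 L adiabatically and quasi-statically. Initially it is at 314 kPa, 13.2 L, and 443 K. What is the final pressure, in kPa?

P₂ ≈ 1.67 kPa

Adiabatic: P₁V₁^γ = P₂V₂^γ ⇒ P₂ = P₁ (V₁/V₂)^γ.
P₂ = 314 × (13.2/304)^(1.67) = 1.667 kPa.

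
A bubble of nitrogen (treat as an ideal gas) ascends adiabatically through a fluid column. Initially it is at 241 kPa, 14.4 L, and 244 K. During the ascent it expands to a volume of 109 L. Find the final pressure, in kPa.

Adiabatic: P₁V₁^γ = P₂V₂^γ ⇒ P₂ = P₁ (V₁/V₂)^γ.
γ = 7/5 for a diatomic ideal gas.
P₂ = 241 × (14.4/109)^(7/5) = 14.17 kPa.

P₂ ≈ 14.2 kPa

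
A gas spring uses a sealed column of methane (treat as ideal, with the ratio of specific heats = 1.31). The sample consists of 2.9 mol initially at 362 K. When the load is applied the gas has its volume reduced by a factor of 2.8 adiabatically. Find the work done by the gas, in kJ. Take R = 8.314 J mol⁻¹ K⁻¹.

W ≈ -10.6 kJ

For a reversible adiabat TV^(γ−1) is constant, so T₂ = T₁ (V₁/V₂)^(γ−1).
T₂ = 362 × 2.8^(0.31) = 498.1 K.
Q = 0, so ΔU = W_on_gas = nCᵥΔT with Cᵥ = R/(γ−1) = 26.82 J/(mol·K).
ΔU = 2.9 × 26.82 × (498.1 − 362) = 10590 J.
Work done by the gas = −ΔU = -10590 J.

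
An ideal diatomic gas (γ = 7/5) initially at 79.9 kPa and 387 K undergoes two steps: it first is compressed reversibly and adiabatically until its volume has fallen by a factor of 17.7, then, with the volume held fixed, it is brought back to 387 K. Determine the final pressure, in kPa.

P₃ ≈ 1410 kPa

Adiabatic step (PV^γ = const): P₂ = 79.9×17.7^(7/5) = 4464 kPa; T₂ = 387×17.7^(2/5) = 1222 K.
Isochoric: P₃ = P₂(T₃/T₂) = 4464 × (387/1222) = 1414 kPa.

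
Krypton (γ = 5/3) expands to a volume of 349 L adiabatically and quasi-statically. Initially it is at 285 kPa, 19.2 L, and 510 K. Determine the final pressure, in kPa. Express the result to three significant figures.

P₂ ≈ 2.27 kPa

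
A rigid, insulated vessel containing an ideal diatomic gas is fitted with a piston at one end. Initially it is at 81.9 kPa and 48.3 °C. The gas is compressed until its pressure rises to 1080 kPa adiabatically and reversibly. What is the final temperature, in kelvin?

T₂ ≈ 672 K

Along an adiabat T P^((1−γ)/γ) is constant, so T₂ = T₁ (P₂/P₁)^((γ−1)/γ).
For a diatomic ideal gas γ = 7/5, so (γ−1)/γ = 2/7.
T₁ = 48.3 °C = 321.4 K.
T₂ = 321.4 × (1080/81.9)^(2/7) = 671.7 K.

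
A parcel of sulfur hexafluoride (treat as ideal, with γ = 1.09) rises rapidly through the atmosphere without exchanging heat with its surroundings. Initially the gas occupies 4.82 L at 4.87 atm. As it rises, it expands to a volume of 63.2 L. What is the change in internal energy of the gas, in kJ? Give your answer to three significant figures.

ΔU ≈ -5.46 kJ

P₂ = P₁(V₁/V₂)^γ = 4.87×(4.82/63.2)^(1.09) = 0.2946 atm.
For a reversible adiabat, W_by_gas = (P₁V₁ − P₂V₂)/(γ−1).
W_by = (493500×0.00482 − 29850×0.0632) / (0.09) = 5464 J.
Q = 0 ⇒ ΔU = −W_by = -5464 J.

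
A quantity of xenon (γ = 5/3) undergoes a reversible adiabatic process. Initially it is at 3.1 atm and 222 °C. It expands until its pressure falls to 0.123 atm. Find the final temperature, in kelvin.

T₂ ≈ 136 K

Along an adiabat T P^((1−γ)/γ) is constant, so T₂ = T₁ (P₂/P₁)^((γ−1)/γ).
T₁ = 222 °C = 495.1 K.
T₂ = 495.1 × (0.123/3.1)^(2/5) = 136.2 K.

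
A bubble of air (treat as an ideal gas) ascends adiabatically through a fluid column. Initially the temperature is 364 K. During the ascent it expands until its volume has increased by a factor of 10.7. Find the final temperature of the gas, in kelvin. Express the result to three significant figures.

Adiabatic: T₁V₁^(γ−1) = T₂V₂^(γ−1) ⇒ T₂ = T₁ (V₁/V₂)^(γ−1).
For a diatomic ideal gas γ = 7/5, so γ−1 = 2/5.
T₂ = 364 × (1/10.7)^(2/5) = 141 K.

T₂ ≈ 141 K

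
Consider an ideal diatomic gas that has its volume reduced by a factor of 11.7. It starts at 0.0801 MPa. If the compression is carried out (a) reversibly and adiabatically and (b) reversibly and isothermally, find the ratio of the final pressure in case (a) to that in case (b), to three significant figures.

P_adiabatic / P_isothermal ≈ 2.67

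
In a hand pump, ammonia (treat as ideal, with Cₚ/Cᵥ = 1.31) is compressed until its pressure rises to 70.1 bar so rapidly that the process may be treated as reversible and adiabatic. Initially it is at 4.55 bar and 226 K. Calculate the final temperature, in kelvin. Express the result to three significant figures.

T₂ ≈ 432 K

Along an adiabat T P^((1−γ)/γ) is constant, so T₂ = T₁ (P₂/P₁)^((γ−1)/γ).
T₂ = 226 × (70.1/4.55)^(0.237) = 431.7 K.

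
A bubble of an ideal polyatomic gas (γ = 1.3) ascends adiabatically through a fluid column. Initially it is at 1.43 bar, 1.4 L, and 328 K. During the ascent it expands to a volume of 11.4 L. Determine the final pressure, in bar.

Adiabatic: P₁V₁^γ = P₂V₂^γ ⇒ P₂ = P₁ (V₁/V₂)^γ.
P₂ = 1.43 × (1.4/11.4)^(1.3) = 0.09361 bar.

P₂ ≈ 0.0936 bar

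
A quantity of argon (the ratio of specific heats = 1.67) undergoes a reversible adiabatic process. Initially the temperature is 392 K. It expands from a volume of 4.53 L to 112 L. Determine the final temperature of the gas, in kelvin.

T₂ ≈ 45.7 K

Adiabatic: T₁V₁^(γ−1) = T₂V₂^(γ−1) ⇒ T₂ = T₁ (V₁/V₂)^(γ−1).
T₂ = 392 × (4.53/112)^(0.67) = 45.7 K.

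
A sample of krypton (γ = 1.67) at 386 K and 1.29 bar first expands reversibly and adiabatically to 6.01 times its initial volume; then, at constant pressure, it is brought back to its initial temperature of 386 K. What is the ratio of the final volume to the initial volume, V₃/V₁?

V₃/V₁ ≈ 20.0

Adiabatic step: V₂/V₁ = 6.01; T₂ = T₁·(1/6.01)^(0.67) = 116.1 K.
Isobaric step: V₃/V₂ = T₃/T₂ = 386/116.1.
V₃/V₁ = (V₂/V₁)(V₃/V₂) = 6.01 × (386/116.1) = 19.99.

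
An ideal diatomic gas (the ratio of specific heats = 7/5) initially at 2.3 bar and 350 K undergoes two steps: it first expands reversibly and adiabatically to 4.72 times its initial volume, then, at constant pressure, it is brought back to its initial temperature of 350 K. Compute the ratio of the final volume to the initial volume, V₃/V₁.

V₃/V₁ ≈ 8.78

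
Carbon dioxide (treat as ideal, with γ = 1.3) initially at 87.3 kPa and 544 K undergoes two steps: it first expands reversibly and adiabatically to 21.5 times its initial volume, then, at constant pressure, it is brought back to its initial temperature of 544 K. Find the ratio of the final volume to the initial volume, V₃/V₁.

V₃/V₁ ≈ 54.0

Adiabatic step: V₂/V₁ = 21.5; T₂ = T₁·(1/21.5)^(0.3) = 216.7 K.
Isobaric step: V₃/V₂ = T₃/T₂ = 544/216.7.
V₃/V₁ = (V₂/V₁)(V₃/V₂) = 21.5 × (544/216.7) = 53.97.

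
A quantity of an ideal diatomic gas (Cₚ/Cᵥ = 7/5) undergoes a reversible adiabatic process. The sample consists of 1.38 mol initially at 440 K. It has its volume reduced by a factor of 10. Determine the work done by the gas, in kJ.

For a reversible adiabat TV^(γ−1) is constant, so T₂ = T₁ (V₁/V₂)^(γ−1).
T₂ = 440 × 10^(2/5) = 1105 K.
Q = 0, so ΔU = W_on_gas = nCᵥΔT with Cᵥ = R/(γ−1) = 20.79 J/(mol·K).
ΔU = 1.38 × 20.79 × (1105 − 440) = 19080 J.
Work done by the gas = −ΔU = -19080 J.

W ≈ -19.1 kJ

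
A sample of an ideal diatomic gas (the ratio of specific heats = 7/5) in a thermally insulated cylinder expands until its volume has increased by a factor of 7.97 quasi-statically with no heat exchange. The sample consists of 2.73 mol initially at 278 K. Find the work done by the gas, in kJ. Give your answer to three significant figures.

Adiabatic: T₁V₁^(γ−1) = T₂V₂^(γ−1) ⇒ T₂ = T₁ (V₁/V₂)^(γ−1).
T₂ = 278 × (1/7.97)^(2/5) = 121.2 K.
Q = 0, so ΔU = W_on_gas = nCᵥΔT with Cᵥ = R/(γ−1) = 20.79 J/(mol·K).
ΔU = 2.73 × 20.79 × (121.2 − 278) = -8898 J.
Work done by the gas = −ΔU = 8898 J.

W ≈ 8.90 kJ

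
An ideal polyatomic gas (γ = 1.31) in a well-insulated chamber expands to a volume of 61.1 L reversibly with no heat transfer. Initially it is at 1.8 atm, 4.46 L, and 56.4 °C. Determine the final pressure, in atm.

Since PV^γ is constant along a reversible adiabat, P₂ = P₁ (V₁/V₂)^γ.
P₂ = 1.8 × (4.46/61.1)^(1.31) = 0.05837 atm.

P₂ ≈ 0.0584 atm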